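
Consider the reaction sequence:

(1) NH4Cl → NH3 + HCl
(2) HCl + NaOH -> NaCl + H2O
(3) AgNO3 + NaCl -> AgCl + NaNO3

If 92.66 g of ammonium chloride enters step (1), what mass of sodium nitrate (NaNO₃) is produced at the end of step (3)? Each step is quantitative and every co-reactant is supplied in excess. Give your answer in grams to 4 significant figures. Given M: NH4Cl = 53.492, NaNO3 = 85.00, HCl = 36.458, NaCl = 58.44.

n(NH4Cl) = 92.66 / 53.492 = 1.7322 mol.
Reaction (1): NH4Cl→HCl ratio 1:1 ⇒ n(HCl) = 1.7322 mol.
Reaction (2): HCl→NaCl ratio 1:1 ⇒ n(NaCl) = 1.7322 mol.
Reaction (3): NaCl→NaNO3 ratio 1:1 ⇒ n(NaNO3) = 1.7322 mol.
Mass of NaNO3 = 1.7322 × 85.00 = 147.24 g.

147.2 g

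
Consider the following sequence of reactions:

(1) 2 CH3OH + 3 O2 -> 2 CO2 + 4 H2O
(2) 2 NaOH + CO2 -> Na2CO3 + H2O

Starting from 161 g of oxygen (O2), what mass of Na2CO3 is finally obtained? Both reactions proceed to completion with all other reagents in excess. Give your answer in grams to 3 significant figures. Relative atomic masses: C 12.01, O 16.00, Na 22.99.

356 g

M(O2) = 2(16.00) = 32.00 g/mol.
M(Na2CO3) = 2(22.99) + 12.01 + 3(16.00) = 105.99 g/mol.
n(O2) = 161.0 / 32.00 = 5.031 mol.
Step 1 gives a 3:2 ratio of O2 to CO2, so n(CO2) = 3.354 mol.
In step 2 the CO2:Na2CO3 ratio is 1:1, so n(Na2CO3) = 3.354 mol.
Mass of Na2CO3 = 3.354 × 105.99 = 355.5 g.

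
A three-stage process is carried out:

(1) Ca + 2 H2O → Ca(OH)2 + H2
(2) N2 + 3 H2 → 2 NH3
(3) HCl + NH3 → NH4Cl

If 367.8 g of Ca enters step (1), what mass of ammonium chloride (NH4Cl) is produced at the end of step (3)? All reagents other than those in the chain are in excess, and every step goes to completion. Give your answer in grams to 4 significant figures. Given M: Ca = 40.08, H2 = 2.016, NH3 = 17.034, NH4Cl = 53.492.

327.3 g

n(Ca) = 367.8 / 40.08 = 9.1766 mol.
Reaction (1): Ca→H2 ratio 1:1 ⇒ n(H2) = 9.1766 mol.
Reaction (2): H2→NH3 ratio 3:2 ⇒ n(NH3) = 6.1178 mol.
Reaction (3): NH3→NH4Cl ratio 1:1 ⇒ n(NH4Cl) = 6.1178 mol.
Mass of NH4Cl = 6.1178 × 53.492 = 327.25 g.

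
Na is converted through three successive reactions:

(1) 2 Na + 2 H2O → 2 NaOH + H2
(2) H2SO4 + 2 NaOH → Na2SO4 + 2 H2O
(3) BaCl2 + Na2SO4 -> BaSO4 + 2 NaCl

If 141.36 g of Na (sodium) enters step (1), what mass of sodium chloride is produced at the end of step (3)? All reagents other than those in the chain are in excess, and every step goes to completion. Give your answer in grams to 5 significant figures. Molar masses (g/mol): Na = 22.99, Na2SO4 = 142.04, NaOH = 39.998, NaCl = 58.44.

359.33 g

n(Na) = 141.36 / 22.99 = 6.14876 mol.
Reaction (1): Na→NaOH ratio 2:2 ⇒ n(NaOH) = 6.14876 mol.
Reaction (2): NaOH→Na2SO4 ratio 2:1 ⇒ n(Na2SO4) = 3.07438 mol.
Reaction (3): Na2SO4→NaCl ratio 1:2 ⇒ n(NaCl) = 6.14876 mol.
Mass of NaCl = 6.14876 × 58.44 = 359.334 g.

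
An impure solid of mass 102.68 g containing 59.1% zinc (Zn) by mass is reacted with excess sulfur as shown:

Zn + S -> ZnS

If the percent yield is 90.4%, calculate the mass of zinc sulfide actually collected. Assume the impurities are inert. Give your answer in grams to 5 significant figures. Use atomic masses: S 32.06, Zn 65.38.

81.759 g

Pure Zn available = 102.68 g × 0.591 = 60.6839 g.
M(Zn) = 65.38 g/mol.
M(ZnS) = 65.38 + 32.06 = 97.44 g/mol.
n(Zn) = 60.6839 g / 65.38 g/mol = 0.928172 mol.
From the equation the Zn:ZnS mole ratio is 1:1, so n(ZnS) = 0.928172 × 1/1 = 0.928172 mol.
Mass of ZnS = 0.928172 mol × 97.44 g/mol = 90.4411 g.
Actual mass collected = 90.4411 g × 0.904 = 81.7587 g.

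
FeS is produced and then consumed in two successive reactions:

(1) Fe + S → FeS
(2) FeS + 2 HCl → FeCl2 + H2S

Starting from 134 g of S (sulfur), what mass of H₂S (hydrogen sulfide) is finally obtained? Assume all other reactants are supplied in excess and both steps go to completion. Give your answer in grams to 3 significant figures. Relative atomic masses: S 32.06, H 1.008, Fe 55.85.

142 g

M(S) = 32.06 g/mol.
M(H2S) = 2(1.008) + 32.06 = 34.076 g/mol.
n(S) = 134.0 / 32.06 = 4.180 mol.
Step 1 gives a 1:1 ratio of S to FeS, so n(FeS) = 4.180 mol.
In step 2 the FeS:H2S ratio is 1:1, so n(H2S) = 4.180 mol.
Mass of H2S = 4.180 × 34.076 = 142.4 g.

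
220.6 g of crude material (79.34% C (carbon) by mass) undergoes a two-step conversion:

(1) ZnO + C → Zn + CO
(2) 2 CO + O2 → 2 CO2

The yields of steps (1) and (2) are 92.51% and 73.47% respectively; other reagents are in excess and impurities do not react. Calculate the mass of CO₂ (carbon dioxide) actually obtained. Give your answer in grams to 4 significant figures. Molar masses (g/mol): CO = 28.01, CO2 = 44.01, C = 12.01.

435.9 g

Pure C = 220.6 × 0.7934 = 175.02 g.
n(C) = 175.02 / 12.01 = 14.573 mol.
Step 1 (C:CO = 1:1): theoretical n(CO) = 14.573 mol; at 92.51% yield, n(CO) = 13.482 mol.
Step 2 (CO:CO2 = 2:2): theoretical n(CO2) = 13.482 mol, so theoretical mass = 13.482 × 44.01 = 593.33 g.
At 73.47% yield, actual mass of CO2 = 593.33 × 0.7347 = 435.92 g.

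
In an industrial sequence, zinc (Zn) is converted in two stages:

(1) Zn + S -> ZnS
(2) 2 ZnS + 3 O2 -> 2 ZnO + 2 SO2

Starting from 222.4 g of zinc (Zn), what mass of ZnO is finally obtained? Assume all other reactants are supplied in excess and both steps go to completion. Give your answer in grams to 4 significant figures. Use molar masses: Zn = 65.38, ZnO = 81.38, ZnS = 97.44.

n(Zn) = 222.40 / 65.38 = 3.4017 mol.
Step 1 gives a 1:1 ratio of Zn to ZnS, so n(ZnS) = 3.4017 mol.
In step 2 the ZnS:ZnO ratio is 2:2, so n(ZnO) = 3.4017 mol.
Mass of ZnO = 3.4017 × 81.38 = 276.83 g.

276.8 g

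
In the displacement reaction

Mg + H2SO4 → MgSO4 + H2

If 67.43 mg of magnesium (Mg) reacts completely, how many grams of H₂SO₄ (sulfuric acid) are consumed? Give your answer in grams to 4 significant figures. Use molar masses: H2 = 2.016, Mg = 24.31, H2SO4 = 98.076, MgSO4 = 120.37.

Convert: 67.43 mg = 0.067430 g.
n(Mg) = 0.067430 g / 24.31 g/mol = 0.0027738 mol.
From the equation the Mg:H2SO4 mole ratio is 1:1, so n(H2SO4) = 0.0027738 × 1/1 = 0.0027738 mol.
Mass of H2SO4 = 0.0027738 mol × 98.076 g/mol = 0.27204 g.

0.2720 g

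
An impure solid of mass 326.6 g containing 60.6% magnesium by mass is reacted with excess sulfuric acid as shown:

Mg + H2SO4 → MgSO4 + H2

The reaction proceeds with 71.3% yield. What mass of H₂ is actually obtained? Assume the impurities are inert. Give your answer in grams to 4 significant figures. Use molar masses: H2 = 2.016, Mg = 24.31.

11.70 g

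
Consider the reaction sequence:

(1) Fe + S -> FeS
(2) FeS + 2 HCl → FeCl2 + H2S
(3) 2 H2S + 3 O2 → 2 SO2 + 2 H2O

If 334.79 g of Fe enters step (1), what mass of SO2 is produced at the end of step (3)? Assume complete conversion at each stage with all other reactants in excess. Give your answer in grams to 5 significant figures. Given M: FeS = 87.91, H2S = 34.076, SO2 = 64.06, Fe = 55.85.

n(Fe) = 334.79 / 55.85 = 5.99445 mol.
Reaction (1): Fe→FeS ratio 1:1 ⇒ n(FeS) = 5.99445 mol.
Reaction (2): FeS→H2S ratio 1:1 ⇒ n(H2S) = 5.99445 mol.
Reaction (3): H2S→SO2 ratio 2:2 ⇒ n(SO2) = 5.99445 mol.
Mass of SO2 = 5.99445 × 64.06 = 384.004 g.

384.00 g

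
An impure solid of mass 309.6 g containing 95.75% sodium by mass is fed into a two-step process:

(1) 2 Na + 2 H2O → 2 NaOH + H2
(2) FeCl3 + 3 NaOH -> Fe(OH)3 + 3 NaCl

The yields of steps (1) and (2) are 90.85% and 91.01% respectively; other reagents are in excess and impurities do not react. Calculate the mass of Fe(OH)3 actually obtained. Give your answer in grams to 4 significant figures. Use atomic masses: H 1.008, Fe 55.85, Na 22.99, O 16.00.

Pure Na = 309.6 × 0.9575 = 296.44 g.
M(Na) = 22.99 g/mol.
M(Fe(OH)3) = 55.85 + 3(16.00) + 3(1.008) = 106.874 g/mol.
n(Na) = 296.44 / 22.99 = 12.894 mol.
Step 1 (Na:NaOH = 2:2): theoretical n(NaOH) = 12.894 mol; at 90.85% yield, n(NaOH) = 11.715 mol.
Step 2 (NaOH:Fe(OH)3 = 3:1): theoretical n(Fe(OH)3) = 3.9049 mol, so theoretical mass = 3.9049 × 106.874 = 417.33 g.
At 91.01% yield, actual mass of Fe(OH)3 = 417.33 × 0.9101 = 379.81 g.

379.8 g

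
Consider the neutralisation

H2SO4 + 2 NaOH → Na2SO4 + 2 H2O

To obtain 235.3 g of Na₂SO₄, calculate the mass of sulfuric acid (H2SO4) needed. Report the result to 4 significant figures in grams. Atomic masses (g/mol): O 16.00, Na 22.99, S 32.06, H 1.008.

162.5 g

M(Na2SO4) = 2(22.99) + 32.06 + 4(16.00) = 142.04 g/mol.
M(H2SO4) = 2(1.008) + 32.06 + 4(16.00) = 98.076 g/mol.
n(Na2SO4) = 235.30 g / 142.04 g/mol = 1.6566 mol.
From the equation the Na2SO4:H2SO4 mole ratio is 1:1, so n(H2SO4) = 1.6566 × 1/1 = 1.6566 mol.
Mass of H2SO4 = 1.6566 mol × 98.076 g/mol = 162.47 g.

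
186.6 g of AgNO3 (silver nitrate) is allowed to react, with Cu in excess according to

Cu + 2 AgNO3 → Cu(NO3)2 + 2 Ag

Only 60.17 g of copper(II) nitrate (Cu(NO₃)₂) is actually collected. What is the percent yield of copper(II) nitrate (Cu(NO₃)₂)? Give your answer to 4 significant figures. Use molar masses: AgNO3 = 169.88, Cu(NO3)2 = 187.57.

58.41 %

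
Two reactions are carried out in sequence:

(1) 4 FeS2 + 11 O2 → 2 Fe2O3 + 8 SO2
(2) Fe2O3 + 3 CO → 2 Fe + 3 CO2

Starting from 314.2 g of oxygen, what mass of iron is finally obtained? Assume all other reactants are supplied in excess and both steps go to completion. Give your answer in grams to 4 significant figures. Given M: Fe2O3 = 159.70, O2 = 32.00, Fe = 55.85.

n(O2) = 314.20 / 32.00 = 9.8187 mol.
Step 1 gives a 11:2 ratio of O2 to Fe2O3, so n(Fe2O3) = 1.7852 mol.
In step 2 the Fe2O3:Fe ratio is 1:2, so n(Fe) = 3.5705 mol.
Mass of Fe = 3.5705 × 55.85 = 199.41 g.

199.4 g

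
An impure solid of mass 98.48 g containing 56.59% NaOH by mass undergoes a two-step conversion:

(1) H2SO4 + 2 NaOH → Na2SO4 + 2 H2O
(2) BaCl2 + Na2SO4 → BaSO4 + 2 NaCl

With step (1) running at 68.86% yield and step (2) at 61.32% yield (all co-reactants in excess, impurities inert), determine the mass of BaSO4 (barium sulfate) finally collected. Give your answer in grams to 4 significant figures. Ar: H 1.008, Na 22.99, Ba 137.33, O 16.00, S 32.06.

Pure NaOH = 98.48 × 0.5659 = 55.730 g.
M(NaOH) = 22.99 + 16.00 + 1.008 = 39.998 g/mol.
M(BaSO4) = 137.33 + 32.06 + 4(16.00) = 233.39 g/mol.
n(NaOH) = 55.730 / 39.998 = 1.3933 mol.
Step 1 (NaOH:Na2SO4 = 2:1): theoretical n(Na2SO4) = 0.69666 mol; at 68.86% yield, n(Na2SO4) = 0.47972 mol.
Step 2 (Na2SO4:BaSO4 = 1:1): theoretical n(BaSO4) = 0.47972 mol, so theoretical mass = 0.47972 × 233.39 = 111.96 g.
At 61.32% yield, actual mass of BaSO4 = 111.96 × 0.6132 = 68.655 g.

68.65 g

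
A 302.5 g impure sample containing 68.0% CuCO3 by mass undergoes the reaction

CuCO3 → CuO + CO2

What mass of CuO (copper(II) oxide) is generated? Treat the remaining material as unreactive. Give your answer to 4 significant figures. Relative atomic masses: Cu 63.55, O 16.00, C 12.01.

132.4 g

Mass of pure CuCO3 = 302.5 g × 0.680 = 205.70 g.
M(CuCO3) = 63.55 + 12.01 + 3(16.00) = 123.56 g/mol.
M(CuO) = 63.55 + 16.00 = 79.55 g/mol.
n(CuCO3) = 205.70 g / 123.56 g/mol = 1.6648 mol.
From the equation the CuCO3:CuO mole ratio is 1:1, so n(CuO) = 1.6648 × 1/1 = 1.6648 mol.
Mass of CuO = 1.6648 mol × 79.55 g/mol = 132.43 g.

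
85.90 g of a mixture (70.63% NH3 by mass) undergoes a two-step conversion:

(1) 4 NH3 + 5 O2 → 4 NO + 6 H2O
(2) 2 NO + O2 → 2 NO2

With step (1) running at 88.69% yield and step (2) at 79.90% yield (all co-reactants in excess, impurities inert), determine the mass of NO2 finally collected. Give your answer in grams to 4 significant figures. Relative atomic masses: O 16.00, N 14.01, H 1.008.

Pure NH3 = 85.90 × 0.7063 = 60.671 g.
M(NH3) = 14.01 + 3(1.008) = 17.034 g/mol.
M(NO2) = 14.01 + 2(16.00) = 46.01 g/mol.
n(NH3) = 60.671 / 17.034 = 3.5618 mol.
Step 1 (NH3:NO = 4:4): theoretical n(NO) = 3.5618 mol; at 88.69% yield, n(NO) = 3.1589 mol.
Step 2 (NO:NO2 = 2:2): theoretical n(NO2) = 3.1589 mol, so theoretical mass = 3.1589 × 46.01 = 145.34 g.
At 79.90% yield, actual mass of NO2 = 145.34 × 0.7990 = 116.13 g.

116.1 g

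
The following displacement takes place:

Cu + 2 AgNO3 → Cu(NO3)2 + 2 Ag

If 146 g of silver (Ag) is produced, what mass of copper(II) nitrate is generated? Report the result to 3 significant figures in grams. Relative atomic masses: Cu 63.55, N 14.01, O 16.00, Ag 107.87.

M(Ag) = 107.87 g/mol.
M(Cu(NO3)2) = 63.55 + 2(14.01) + 6(16.00) = 187.57 g/mol.
n(Ag) = 146.0 g / 107.87 g/mol = 1.353 mol.
From the equation the Ag:Cu(NO3)2 mole ratio is 2:1, so n(Cu(NO3)2) = 1.353 × 1/2 = 0.6767 mol.
Mass of Cu(NO3)2 = 0.6767 mol × 187.57 g/mol = 126.9 g.

127 g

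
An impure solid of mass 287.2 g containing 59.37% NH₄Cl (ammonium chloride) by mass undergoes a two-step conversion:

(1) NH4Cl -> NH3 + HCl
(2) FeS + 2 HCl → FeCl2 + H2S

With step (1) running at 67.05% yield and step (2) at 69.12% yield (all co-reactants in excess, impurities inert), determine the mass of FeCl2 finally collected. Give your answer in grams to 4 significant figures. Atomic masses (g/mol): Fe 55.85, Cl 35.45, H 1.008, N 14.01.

Pure NH4Cl = 287.2 × 0.5937 = 170.51 g.
M(NH4Cl) = 14.01 + 4(1.008) + 35.45 = 53.492 g/mol.
M(FeCl2) = 55.85 + 2(35.45) = 126.75 g/mol.
n(NH4Cl) = 170.51 / 53.492 = 3.1876 mol.
Step 1 (NH4Cl:HCl = 1:1): theoretical n(HCl) = 3.1876 mol; at 67.05% yield, n(HCl) = 2.1373 mol.
Step 2 (HCl:FeCl2 = 2:1): theoretical n(FeCl2) = 1.0686 mol, so theoretical mass = 1.0686 × 126.75 = 135.45 g.
At 69.12% yield, actual mass of FeCl2 = 135.45 × 0.6912 = 93.623 g.

93.62 g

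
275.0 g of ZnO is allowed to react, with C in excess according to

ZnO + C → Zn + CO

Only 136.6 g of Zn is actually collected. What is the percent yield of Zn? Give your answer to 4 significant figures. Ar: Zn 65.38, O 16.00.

61.83 %

M(ZnO) = 65.38 + 16.00 = 81.38 g/mol.
M(Zn) = 65.38 g/mol.
n(ZnO) = 275.00 g / 81.38 g/mol = 3.3792 mol.
From the equation the ZnO:Zn mole ratio is 1:1, so n(Zn) = 3.3792 × 1/1 = 3.3792 mol.
Mass of Zn = 3.3792 mol × 65.38 g/mol = 220.93 g.
This is the theoretical yield. Percent yield = 136.6 g / 220.93 g × 100% = 61.829%.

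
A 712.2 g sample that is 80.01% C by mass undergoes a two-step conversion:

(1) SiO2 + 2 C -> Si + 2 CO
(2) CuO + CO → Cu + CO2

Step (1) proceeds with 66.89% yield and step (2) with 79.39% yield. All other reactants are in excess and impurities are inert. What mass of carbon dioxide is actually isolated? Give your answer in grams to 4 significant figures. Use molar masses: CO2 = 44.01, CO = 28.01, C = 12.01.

1109 g

Pure C = 712.2 × 0.8001 = 569.83 g.
n(C) = 569.83 / 12.01 = 47.446 mol.
Step 1 (C:CO = 2:2): theoretical n(CO) = 47.446 mol; at 66.89% yield, n(CO) = 31.737 mol.
Step 2 (CO:CO2 = 1:1): theoretical n(CO2) = 31.737 mol, so theoretical mass = 31.737 × 44.01 = 1396.7 g.
At 79.39% yield, actual mass of CO2 = 1396.7 × 0.7939 = 1108.9 g.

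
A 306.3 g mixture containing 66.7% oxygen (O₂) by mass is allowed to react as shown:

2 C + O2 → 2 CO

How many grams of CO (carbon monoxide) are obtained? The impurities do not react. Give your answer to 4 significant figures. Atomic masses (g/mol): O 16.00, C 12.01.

Mass of pure O2 = 306.3 g × 0.667 = 204.30 g.
M(O2) = 2(16.00) = 32.00 g/mol.
M(CO) = 12.01 + 16.00 = 28.01 g/mol.
n(O2) = 204.30 g / 32.00 g/mol = 6.3844 mol.
From the equation the O2:CO mole ratio is 1:2, so n(CO) = 6.3844 × 2/1 = 12.769 mol.
Mass of CO = 12.769 mol × 28.01 g/mol = 357.66 g.

357.7 g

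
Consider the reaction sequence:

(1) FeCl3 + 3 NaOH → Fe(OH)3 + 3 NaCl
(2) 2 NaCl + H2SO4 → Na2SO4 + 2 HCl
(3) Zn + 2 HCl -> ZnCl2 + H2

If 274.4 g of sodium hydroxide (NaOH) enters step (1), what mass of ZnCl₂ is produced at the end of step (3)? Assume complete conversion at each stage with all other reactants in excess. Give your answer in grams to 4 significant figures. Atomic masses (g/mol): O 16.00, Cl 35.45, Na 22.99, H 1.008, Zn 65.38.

467.5 g

M(NaOH) = 22.99 + 16.00 + 1.008 = 39.998 g/mol.
M(ZnCl2) = 65.38 + 2(35.45) = 136.28 g/mol.
n(NaOH) = 274.4 / 39.998 = 6.8603 mol.
Reaction (1): NaOH→NaCl ratio 3:3 ⇒ n(NaCl) = 6.8603 mol.
Reaction (2): NaCl→HCl ratio 2:2 ⇒ n(HCl) = 6.8603 mol.
Reaction (3): HCl→ZnCl2 ratio 2:1 ⇒ n(ZnCl2) = 3.4302 mol.
Mass of ZnCl2 = 3.4302 × 136.28 = 467.46 g.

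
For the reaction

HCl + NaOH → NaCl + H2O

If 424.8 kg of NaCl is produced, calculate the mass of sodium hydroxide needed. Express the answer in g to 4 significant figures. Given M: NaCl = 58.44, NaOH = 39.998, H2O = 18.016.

Convert: 424.8 kg = 424800 g.
n(NaCl) = 424800 g / 58.44 g/mol = 7269.0 mol.
From the equation the NaCl:NaOH mole ratio is 1:1, so n(NaOH) = 7269.0 × 1/1 = 7269.0 mol.
Mass of NaOH = 7269.0 mol × 39.998 g/mol = 290750 g.

290700 g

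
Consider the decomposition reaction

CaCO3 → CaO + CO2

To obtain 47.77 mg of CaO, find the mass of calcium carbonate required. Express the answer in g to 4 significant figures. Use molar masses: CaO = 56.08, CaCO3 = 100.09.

0.08526 g

Convert: 47.77 mg = 0.047770 g.
n(CaO) = 0.047770 g / 56.08 g/mol = 0.00085182 mol.
From the equation the CaO:CaCO3 mole ratio is 1:1, so n(CaCO3) = 0.00085182 × 1/1 = 0.00085182 mol.
Mass of CaCO3 = 0.00085182 mol × 100.09 g/mol = 0.085259 g.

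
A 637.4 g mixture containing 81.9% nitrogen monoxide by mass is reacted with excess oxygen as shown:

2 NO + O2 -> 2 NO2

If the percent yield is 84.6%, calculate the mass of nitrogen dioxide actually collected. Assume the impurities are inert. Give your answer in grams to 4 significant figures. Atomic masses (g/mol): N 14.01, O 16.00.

677.1 g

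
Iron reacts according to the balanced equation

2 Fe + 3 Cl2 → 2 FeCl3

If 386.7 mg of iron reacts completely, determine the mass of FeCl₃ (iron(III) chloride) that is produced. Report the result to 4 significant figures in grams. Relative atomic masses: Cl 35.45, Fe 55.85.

1.123 g

M(Fe) = 55.85 g/mol.
M(FeCl3) = 55.85 + 3(35.45) = 162.20 g/mol.
Convert: 386.7 mg = 0.38670 g.
n(Fe) = 0.38670 g / 55.85 g/mol = 0.0069239 mol.
From the equation the Fe:FeCl3 mole ratio is 2:2, so n(FeCl3) = 0.0069239 × 2/2 = 0.0069239 mol.
Mass of FeCl3 = 0.0069239 mol × 162.20 g/mol = 1.1231 g.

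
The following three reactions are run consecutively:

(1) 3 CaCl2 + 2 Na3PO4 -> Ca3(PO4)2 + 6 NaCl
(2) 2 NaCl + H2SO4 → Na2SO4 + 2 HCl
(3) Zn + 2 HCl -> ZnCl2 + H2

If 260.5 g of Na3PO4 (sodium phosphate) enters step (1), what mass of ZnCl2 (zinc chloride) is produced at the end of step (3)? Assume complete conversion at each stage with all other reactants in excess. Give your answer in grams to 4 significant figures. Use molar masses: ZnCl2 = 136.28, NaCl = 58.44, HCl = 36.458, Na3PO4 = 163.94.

n(Na3PO4) = 260.5 / 163.94 = 1.5890 mol.
Reaction (1): Na3PO4→NaCl ratio 2:6 ⇒ n(NaCl) = 4.7670 mol.
Reaction (2): NaCl→HCl ratio 2:2 ⇒ n(HCl) = 4.7670 mol.
Reaction (3): HCl→ZnCl2 ratio 2:1 ⇒ n(ZnCl2) = 2.3835 mol.
Mass of ZnCl2 = 2.3835 × 136.28 = 324.82 g.

324.8 g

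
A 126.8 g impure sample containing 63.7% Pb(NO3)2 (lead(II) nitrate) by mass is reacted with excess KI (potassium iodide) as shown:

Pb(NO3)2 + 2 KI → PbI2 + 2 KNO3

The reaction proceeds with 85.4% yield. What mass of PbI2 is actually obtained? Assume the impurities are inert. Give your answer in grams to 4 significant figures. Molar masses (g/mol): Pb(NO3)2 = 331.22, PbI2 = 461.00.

96.01 g

Pure Pb(NO3)2 available = 126.8 g × 0.637 = 80.772 g.
n(Pb(NO3)2) = 80.772 g / 331.22 g/mol = 0.24386 mol.
From the equation the Pb(NO3)2:PbI2 mole ratio is 1:1, so n(PbI2) = 0.24386 × 1/1 = 0.24386 mol.
Mass of PbI2 = 0.24386 mol × 461.00 g/mol = 112.42 g.
Actual mass collected = 112.42 g × 0.854 = 96.007 g.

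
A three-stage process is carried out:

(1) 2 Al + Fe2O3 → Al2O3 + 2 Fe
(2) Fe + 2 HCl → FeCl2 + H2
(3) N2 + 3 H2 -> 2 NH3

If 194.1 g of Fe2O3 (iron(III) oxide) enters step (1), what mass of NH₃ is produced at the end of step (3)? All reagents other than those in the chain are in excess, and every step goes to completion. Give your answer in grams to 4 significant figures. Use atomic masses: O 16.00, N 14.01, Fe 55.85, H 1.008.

27.60 g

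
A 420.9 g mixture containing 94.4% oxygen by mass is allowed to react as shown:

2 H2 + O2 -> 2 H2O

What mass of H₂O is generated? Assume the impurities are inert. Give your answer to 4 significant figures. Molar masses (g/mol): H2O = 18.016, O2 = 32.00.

447.4 g

Mass of pure O2 = 420.9 g × 0.944 = 397.33 g.
n(O2) = 397.33 g / 32.00 g/mol = 12.417 mol.
From the equation the O2:H2O mole ratio is 1:2, so n(H2O) = 12.417 × 2/1 = 24.833 mol.
Mass of H2O = 24.833 mol × 18.016 g/mol = 447.39 g.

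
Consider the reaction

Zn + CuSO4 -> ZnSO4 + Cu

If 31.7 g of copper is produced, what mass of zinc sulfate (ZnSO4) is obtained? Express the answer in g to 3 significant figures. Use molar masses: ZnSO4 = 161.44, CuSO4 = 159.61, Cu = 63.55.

80.5 g

n(Cu) = 31.70 g / 63.55 g/mol = 0.4988 mol.
From the equation the Cu:ZnSO4 mole ratio is 1:1, so n(ZnSO4) = 0.4988 × 1/1 = 0.4988 mol.
Mass of ZnSO4 = 0.4988 mol × 161.44 g/mol = 80.53 g.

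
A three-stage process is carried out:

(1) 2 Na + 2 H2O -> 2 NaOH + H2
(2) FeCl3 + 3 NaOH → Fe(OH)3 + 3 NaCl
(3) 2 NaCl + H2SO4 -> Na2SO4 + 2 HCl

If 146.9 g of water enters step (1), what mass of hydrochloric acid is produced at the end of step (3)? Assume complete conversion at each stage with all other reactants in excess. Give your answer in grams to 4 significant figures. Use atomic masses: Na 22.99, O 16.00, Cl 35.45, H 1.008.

M(H2O) = 2(1.008) + 16.00 = 18.016 g/mol.
M(HCl) = 1.008 + 35.45 = 36.458 g/mol.
n(H2O) = 146.9 / 18.016 = 8.1539 mol.
Reaction (1): H2O→NaOH ratio 2:2 ⇒ n(NaOH) = 8.1539 mol.
Reaction (2): NaOH→NaCl ratio 3:3 ⇒ n(NaCl) = 8.1539 mol.
Reaction (3): NaCl→HCl ratio 2:2 ⇒ n(HCl) = 8.1539 mol.
Mass of HCl = 8.1539 × 36.458 = 297.27 g.

297.3 g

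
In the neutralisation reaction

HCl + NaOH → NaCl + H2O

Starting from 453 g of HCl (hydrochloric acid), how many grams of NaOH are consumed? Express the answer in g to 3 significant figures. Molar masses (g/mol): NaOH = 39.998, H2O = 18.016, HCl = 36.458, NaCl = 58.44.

497 g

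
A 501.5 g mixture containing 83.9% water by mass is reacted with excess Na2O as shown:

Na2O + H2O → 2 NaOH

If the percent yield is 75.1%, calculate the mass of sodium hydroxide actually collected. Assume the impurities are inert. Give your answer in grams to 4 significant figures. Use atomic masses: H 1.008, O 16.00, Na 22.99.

1403 g

Pure H2O available = 501.5 g × 0.839 = 420.76 g.
M(H2O) = 2(1.008) + 16.00 = 18.016 g/mol.
M(NaOH) = 22.99 + 16.00 + 1.008 = 39.998 g/mol.
n(H2O) = 420.76 g / 18.016 g/mol = 23.355 mol.
From the equation the H2O:NaOH mole ratio is 1:2, so n(NaOH) = 23.355 × 2/1 = 46.709 mol.
Mass of NaOH = 46.709 mol × 39.998 g/mol = 1868.3 g.
Actual mass collected = 1868.3 g × 0.751 = 1403.1 g.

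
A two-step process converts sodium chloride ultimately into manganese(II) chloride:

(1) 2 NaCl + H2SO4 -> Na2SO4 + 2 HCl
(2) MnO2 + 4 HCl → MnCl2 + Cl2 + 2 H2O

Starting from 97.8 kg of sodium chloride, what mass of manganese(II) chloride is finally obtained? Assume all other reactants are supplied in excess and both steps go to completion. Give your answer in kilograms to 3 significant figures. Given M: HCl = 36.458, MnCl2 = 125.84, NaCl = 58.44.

52.6 kg

97.8 kg = 97800 g.
n(NaCl) = 97800 / 58.44 = 1674 mol.
Step 1 gives a 2:2 ratio of NaCl to HCl, so n(HCl) = 1674 mol.
In step 2 the HCl:MnCl2 ratio is 4:1, so n(MnCl2) = 418.4 mol.
Mass of MnCl2 = 418.4 × 125.84 = 52650 g = 52.6 kg.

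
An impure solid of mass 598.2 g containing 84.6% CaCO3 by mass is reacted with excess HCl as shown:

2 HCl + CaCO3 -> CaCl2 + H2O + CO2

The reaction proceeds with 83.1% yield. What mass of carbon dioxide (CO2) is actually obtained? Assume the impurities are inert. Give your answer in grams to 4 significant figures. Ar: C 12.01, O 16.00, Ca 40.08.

Pure CaCO3 available = 598.2 g × 0.846 = 506.08 g.
M(CaCO3) = 40.08 + 12.01 + 3(16.00) = 100.09 g/mol.
M(CO2) = 12.01 + 2(16.00) = 44.01 g/mol.
n(CaCO3) = 506.08 g / 100.09 g/mol = 5.0562 mol.
From the equation the CaCO3:CO2 mole ratio is 1:1, so n(CO2) = 5.0562 × 1/1 = 5.0562 mol.
Mass of CO2 = 5.0562 mol × 44.01 g/mol = 222.52 g.
Actual mass collected = 222.52 g × 0.831 = 184.92 g.

184.9 g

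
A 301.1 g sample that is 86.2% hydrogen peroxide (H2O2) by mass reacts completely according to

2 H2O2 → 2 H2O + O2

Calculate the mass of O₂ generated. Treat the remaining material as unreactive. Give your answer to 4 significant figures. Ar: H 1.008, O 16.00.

Mass of pure H2O2 = 301.1 g × 0.862 = 259.55 g.
M(H2O2) = 2(1.008) + 2(16.00) = 34.016 g/mol.
M(O2) = 2(16.00) = 32.00 g/mol.
n(H2O2) = 259.55 g / 34.016 g/mol = 7.6302 mol.
From the equation the H2O2:O2 mole ratio is 2:1, so n(O2) = 7.6302 × 1/2 = 3.8151 mol.
Mass of O2 = 3.8151 mol × 32.00 g/mol = 122.08 g.

122.1 g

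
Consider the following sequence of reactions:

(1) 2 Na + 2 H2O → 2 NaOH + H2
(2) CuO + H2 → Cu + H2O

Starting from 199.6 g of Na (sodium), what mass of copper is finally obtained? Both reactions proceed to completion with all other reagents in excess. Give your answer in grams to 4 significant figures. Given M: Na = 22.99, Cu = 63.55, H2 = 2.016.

275.9 g

n(Na) = 199.60 / 22.99 = 8.6820 mol.
Step 1 gives a 2:1 ratio of Na to H2, so n(H2) = 4.3410 mol.
In step 2 the H2:Cu ratio is 1:1, so n(Cu) = 4.3410 mol.
Mass of Cu = 4.3410 × 63.55 = 275.87 g.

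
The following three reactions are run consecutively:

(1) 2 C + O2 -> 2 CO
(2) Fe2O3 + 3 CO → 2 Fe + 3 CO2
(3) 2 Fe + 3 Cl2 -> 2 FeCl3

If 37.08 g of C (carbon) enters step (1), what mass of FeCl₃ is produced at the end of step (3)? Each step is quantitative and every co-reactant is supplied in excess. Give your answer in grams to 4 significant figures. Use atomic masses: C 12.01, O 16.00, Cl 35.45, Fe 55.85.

M(C) = 12.01 g/mol.
M(FeCl3) = 55.85 + 3(35.45) = 162.20 g/mol.
n(C) = 37.08 / 12.01 = 3.0874 mol.
Reaction (1): C→CO ratio 2:2 ⇒ n(CO) = 3.0874 mol.
Reaction (2): CO→Fe ratio 3:2 ⇒ n(Fe) = 2.0583 mol.
Reaction (3): Fe→FeCl3 ratio 2:2 ⇒ n(FeCl3) = 2.0583 mol.
Mass of FeCl3 = 2.0583 × 162.20 = 333.85 g.

333.9 g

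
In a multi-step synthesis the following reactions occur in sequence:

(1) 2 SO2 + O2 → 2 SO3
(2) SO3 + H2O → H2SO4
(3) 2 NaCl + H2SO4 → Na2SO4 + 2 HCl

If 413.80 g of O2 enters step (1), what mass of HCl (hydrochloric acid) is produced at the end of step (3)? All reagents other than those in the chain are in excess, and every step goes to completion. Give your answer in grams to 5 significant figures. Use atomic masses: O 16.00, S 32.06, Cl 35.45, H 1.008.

M(O2) = 2(16.00) = 32.00 g/mol.
M(HCl) = 1.008 + 35.45 = 36.458 g/mol.
n(O2) = 413.80 / 32.00 = 12.9313 mol.
Reaction (1): O2→SO3 ratio 1:2 ⇒ n(SO3) = 25.8625 mol.
Reaction (2): SO3→H2SO4 ratio 1:1 ⇒ n(H2SO4) = 25.8625 mol.
Reaction (3): H2SO4→HCl ratio 1:2 ⇒ n(HCl) = 51.7250 mol.
Mass of HCl = 51.7250 × 36.458 = 1885.79 g.

1885.8 g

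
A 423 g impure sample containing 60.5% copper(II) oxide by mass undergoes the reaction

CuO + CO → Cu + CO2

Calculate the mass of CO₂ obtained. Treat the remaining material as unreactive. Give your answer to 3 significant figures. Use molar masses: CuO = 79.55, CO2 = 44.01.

Mass of pure CuO = 423 g × 0.605 = 255.9 g.
n(CuO) = 255.9 g / 79.55 g/mol = 3.217 mol.
From the equation the CuO:CO2 mole ratio is 1:1, so n(CO2) = 3.217 × 1/1 = 3.217 mol.
Mass of CO2 = 3.217 mol × 44.01 g/mol = 141.6 g.

142 g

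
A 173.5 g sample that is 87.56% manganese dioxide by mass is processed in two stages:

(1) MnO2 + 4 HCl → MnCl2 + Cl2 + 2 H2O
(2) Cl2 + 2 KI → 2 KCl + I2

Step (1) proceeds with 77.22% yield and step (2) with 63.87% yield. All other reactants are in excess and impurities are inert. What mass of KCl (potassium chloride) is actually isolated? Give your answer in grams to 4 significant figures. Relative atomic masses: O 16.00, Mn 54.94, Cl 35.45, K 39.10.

128.5 g

Pure MnO2 = 173.5 × 0.8756 = 151.92 g.
M(MnO2) = 54.94 + 2(16.00) = 86.94 g/mol.
M(KCl) = 39.10 + 35.45 = 74.55 g/mol.
n(MnO2) = 151.92 / 86.94 = 1.7474 mol.
Step 1 (MnO2:Cl2 = 1:1): theoretical n(Cl2) = 1.7474 mol; at 77.22% yield, n(Cl2) = 1.3493 mol.
Step 2 (Cl2:KCl = 1:2): theoretical n(KCl) = 2.6986 mol, so theoretical mass = 2.6986 × 74.55 = 201.18 g.
At 63.87% yield, actual mass of KCl = 201.18 × 0.6387 = 128.50 g.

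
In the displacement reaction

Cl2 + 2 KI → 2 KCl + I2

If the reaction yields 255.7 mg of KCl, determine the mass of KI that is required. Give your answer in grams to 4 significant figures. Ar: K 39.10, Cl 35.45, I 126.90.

M(KCl) = 39.10 + 35.45 = 74.55 g/mol.
M(KI) = 39.10 + 126.90 = 166.00 g/mol.
Convert: 255.7 mg = 0.25570 g.
n(KCl) = 0.25570 g / 74.55 g/mol = 0.0034299 mol.
From the equation the KCl:KI mole ratio is 2:2, so n(KI) = 0.0034299 × 2/2 = 0.0034299 mol.
Mass of KI = 0.0034299 mol × 166.00 g/mol = 0.56937 g.

0.5694 g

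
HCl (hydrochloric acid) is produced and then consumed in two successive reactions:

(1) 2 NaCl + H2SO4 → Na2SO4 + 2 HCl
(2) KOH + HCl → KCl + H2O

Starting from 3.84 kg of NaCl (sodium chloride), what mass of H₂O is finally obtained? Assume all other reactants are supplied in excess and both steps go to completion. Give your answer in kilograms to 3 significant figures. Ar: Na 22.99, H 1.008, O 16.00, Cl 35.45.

M(NaCl) = 22.99 + 35.45 = 58.44 g/mol.
M(H2O) = 2(1.008) + 16.00 = 18.016 g/mol.
3.84 kg = 3840 g.
n(NaCl) = 3840 / 58.44 = 65.71 mol.
Step 1 gives a 2:2 ratio of NaCl to HCl, so n(HCl) = 65.71 mol.
In step 2 the HCl:H2O ratio is 1:1, so n(H2O) = 65.71 mol.
Mass of H2O = 65.71 × 18.016 = 1184 g = 1.18 kg.

1.18 kg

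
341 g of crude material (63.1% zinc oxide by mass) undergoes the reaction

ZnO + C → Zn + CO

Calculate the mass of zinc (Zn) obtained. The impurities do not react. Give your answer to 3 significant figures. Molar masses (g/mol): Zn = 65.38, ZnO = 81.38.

173 g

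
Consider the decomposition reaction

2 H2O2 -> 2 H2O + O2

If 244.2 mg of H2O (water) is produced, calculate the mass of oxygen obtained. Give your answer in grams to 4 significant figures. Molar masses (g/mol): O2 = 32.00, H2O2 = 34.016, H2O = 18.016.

0.2169 g

Convert: 244.2 mg = 0.24420 g.
n(H2O) = 0.24420 g / 18.016 g/mol = 0.013555 mol.
From the equation the H2O:O2 mole ratio is 2:1, so n(O2) = 0.013555 × 1/2 = 0.0067773 mol.
Mass of O2 = 0.0067773 mol × 32.00 g/mol = 0.21687 g.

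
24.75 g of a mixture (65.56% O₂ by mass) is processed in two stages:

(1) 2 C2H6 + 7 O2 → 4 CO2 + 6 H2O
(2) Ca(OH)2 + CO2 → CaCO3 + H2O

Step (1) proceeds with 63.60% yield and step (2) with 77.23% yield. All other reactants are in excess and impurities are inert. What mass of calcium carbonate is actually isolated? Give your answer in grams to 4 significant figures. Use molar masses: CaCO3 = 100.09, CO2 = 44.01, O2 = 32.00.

Pure O2 = 24.75 × 0.6556 = 16.226 g.
n(O2) = 16.226 / 32.00 = 0.50707 mol.
Step 1 (O2:CO2 = 7:4): theoretical n(CO2) = 0.28975 mol; at 63.60% yield, n(CO2) = 0.18428 mol.
Step 2 (CO2:CaCO3 = 1:1): theoretical n(CaCO3) = 0.18428 mol, so theoretical mass = 0.18428 × 100.09 = 18.445 g.
At 77.23% yield, actual mass of CaCO3 = 18.445 × 0.7723 = 14.245 g.

14.24 g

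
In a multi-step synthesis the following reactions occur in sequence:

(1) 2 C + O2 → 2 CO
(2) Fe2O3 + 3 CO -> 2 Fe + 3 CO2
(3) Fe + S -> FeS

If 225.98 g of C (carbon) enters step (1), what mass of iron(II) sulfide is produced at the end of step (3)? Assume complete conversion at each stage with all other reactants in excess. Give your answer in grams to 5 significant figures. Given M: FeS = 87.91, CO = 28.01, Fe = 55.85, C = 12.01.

n(C) = 225.98 / 12.01 = 18.8160 mol.
Reaction (1): C→CO ratio 2:2 ⇒ n(CO) = 18.8160 mol.
Reaction (2): CO→Fe ratio 3:2 ⇒ n(Fe) = 12.5440 mol.
Reaction (3): Fe→FeS ratio 1:1 ⇒ n(FeS) = 12.5440 mol.
Mass of FeS = 12.5440 × 87.91 = 1102.74 g.

1102.7 g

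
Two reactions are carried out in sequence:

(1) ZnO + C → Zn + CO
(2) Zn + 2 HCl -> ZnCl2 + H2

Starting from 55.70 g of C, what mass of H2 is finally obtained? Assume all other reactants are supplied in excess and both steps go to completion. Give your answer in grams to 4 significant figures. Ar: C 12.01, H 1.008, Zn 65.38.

M(C) = 12.01 g/mol.
M(H2) = 2(1.008) = 2.016 g/mol.
n(C) = 55.700 / 12.01 = 4.6378 mol.
Step 1 gives a 1:1 ratio of C to Zn, so n(Zn) = 4.6378 mol.
In step 2 the Zn:H2 ratio is 1:1, so n(H2) = 4.6378 mol.
Mass of H2 = 4.6378 × 2.016 = 9.3498 g.

9.350 g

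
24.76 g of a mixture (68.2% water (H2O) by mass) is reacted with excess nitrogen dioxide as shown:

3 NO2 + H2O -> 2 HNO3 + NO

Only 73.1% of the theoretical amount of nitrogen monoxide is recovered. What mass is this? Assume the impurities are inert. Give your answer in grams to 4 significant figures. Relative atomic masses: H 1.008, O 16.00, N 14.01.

20.56 g

Pure H2O available = 24.76 g × 0.682 = 16.886 g.
M(H2O) = 2(1.008) + 16.00 = 18.016 g/mol.
M(NO) = 14.01 + 16.00 = 30.01 g/mol.
n(H2O) = 16.886 g / 18.016 g/mol = 0.93730 mol.
From the equation the H2O:NO mole ratio is 1:1, so n(NO) = 0.93730 × 1/1 = 0.93730 mol.
Mass of NO = 0.93730 mol × 30.01 g/mol = 28.128 g.
Actual mass collected = 28.128 g × 0.731 = 20.562 g.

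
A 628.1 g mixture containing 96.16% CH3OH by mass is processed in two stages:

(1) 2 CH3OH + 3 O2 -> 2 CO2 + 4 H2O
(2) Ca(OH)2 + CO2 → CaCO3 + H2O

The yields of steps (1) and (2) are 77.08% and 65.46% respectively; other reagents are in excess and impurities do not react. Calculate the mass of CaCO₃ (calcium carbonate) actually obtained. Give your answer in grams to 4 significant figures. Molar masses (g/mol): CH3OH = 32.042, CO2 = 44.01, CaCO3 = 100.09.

Pure CH3OH = 628.1 × 0.9616 = 603.98 g.
n(CH3OH) = 603.98 / 32.042 = 18.850 mol.
Step 1 (CH3OH:CO2 = 2:2): theoretical n(CO2) = 18.850 mol; at 77.08% yield, n(CO2) = 14.529 mol.
Step 2 (CO2:CaCO3 = 1:1): theoretical n(CaCO3) = 14.529 mol, so theoretical mass = 14.529 × 100.09 = 1454.2 g.
At 65.46% yield, actual mass of CaCO3 = 1454.2 × 0.6546 = 951.95 g.

951.9 g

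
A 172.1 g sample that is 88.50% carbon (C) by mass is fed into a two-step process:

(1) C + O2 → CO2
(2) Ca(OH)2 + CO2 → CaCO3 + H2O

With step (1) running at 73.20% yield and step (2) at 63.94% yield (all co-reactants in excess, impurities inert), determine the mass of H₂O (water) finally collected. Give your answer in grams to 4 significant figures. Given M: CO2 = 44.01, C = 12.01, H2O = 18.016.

106.9 g

Pure C = 172.1 × 0.8850 = 152.31 g.
n(C) = 152.31 / 12.01 = 12.682 mol.
Step 1 (C:CO2 = 1:1): theoretical n(CO2) = 12.682 mol; at 73.20% yield, n(CO2) = 9.2831 mol.
Step 2 (CO2:H2O = 1:1): theoretical n(H2O) = 9.2831 mol, so theoretical mass = 9.2831 × 18.016 = 167.24 g.
At 63.94% yield, actual mass of H2O = 167.24 × 0.6394 = 106.94 g.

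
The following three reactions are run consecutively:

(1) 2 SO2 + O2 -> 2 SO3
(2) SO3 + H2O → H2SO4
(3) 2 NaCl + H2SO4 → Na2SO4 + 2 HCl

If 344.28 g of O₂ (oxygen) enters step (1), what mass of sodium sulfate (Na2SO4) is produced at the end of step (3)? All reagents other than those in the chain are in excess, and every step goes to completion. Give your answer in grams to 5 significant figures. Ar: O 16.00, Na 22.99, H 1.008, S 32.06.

M(O2) = 2(16.00) = 32.00 g/mol.
M(Na2SO4) = 2(22.99) + 32.06 + 4(16.00) = 142.04 g/mol.
n(O2) = 344.28 / 32.00 = 10.7587 mol.
Reaction (1): O2→SO3 ratio 1:2 ⇒ n(SO3) = 21.5175 mol.
Reaction (2): SO3→H2SO4 ratio 1:1 ⇒ n(H2SO4) = 21.5175 mol.
Reaction (3): H2SO4→Na2SO4 ratio 1:1 ⇒ n(Na2SO4) = 21.5175 mol.
Mass of Na2SO4 = 21.5175 × 142.04 = 3056.35 g.

3056.3 g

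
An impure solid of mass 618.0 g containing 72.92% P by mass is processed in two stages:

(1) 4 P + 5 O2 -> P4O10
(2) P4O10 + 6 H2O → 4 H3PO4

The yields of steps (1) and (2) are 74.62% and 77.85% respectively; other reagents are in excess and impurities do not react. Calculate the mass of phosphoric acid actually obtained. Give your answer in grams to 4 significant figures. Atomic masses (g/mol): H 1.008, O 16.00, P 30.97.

828.3 g

Pure P = 618.0 × 0.7292 = 450.65 g.
M(P) = 30.97 g/mol.
M(H3PO4) = 3(1.008) + 30.97 + 4(16.00) = 97.994 g/mol.
n(P) = 450.65 / 30.97 = 14.551 mol.
Step 1 (P:P4O10 = 4:1): theoretical n(P4O10) = 3.6378 mol; at 74.62% yield, n(P4O10) = 2.7145 mol.
Step 2 (P4O10:H3PO4 = 1:4): theoretical n(H3PO4) = 10.858 mol, so theoretical mass = 10.858 × 97.994 = 1064.0 g.
At 77.85% yield, actual mass of H3PO4 = 1064.0 × 0.7785 = 828.34 g.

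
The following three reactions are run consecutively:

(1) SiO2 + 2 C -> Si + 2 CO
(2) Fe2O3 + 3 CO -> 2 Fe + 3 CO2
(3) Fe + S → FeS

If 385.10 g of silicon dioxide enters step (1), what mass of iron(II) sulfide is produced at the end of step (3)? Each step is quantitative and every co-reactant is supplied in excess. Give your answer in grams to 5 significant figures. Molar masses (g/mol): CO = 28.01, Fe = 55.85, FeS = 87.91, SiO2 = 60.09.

n(SiO2) = 385.10 / 60.09 = 6.40872 mol.
Reaction (1): SiO2→CO ratio 1:2 ⇒ n(CO) = 12.8174 mol.
Reaction (2): CO→Fe ratio 3:2 ⇒ n(Fe) = 8.54496 mol.
Reaction (3): Fe→FeS ratio 1:1 ⇒ n(FeS) = 8.54496 mol.
Mass of FeS = 8.54496 × 87.91 = 751.187 g.

751.19 g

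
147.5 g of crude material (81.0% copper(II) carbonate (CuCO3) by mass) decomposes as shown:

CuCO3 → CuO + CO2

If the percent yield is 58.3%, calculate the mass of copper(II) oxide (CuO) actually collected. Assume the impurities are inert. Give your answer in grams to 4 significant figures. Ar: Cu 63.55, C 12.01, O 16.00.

Pure CuCO3 available = 147.5 g × 0.810 = 119.47 g.
M(CuCO3) = 63.55 + 12.01 + 3(16.00) = 123.56 g/mol.
M(CuO) = 63.55 + 16.00 = 79.55 g/mol.
n(CuCO3) = 119.47 g / 123.56 g/mol = 0.96694 mol.
From the equation the CuCO3:CuO mole ratio is 1:1, so n(CuO) = 0.96694 × 1/1 = 0.96694 mol.
Mass of CuO = 0.96694 mol × 79.55 g/mol = 76.920 g.
Actual mass collected = 76.920 g × 0.583 = 44.844 g.

44.84 g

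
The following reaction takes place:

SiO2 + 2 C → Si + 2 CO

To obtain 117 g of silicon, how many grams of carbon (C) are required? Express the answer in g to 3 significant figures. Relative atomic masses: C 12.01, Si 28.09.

100 g

M(Si) = 28.09 g/mol.
M(C) = 12.01 g/mol.
n(Si) = 117.0 g / 28.09 g/mol = 4.165 mol.
From the equation the Si:C mole ratio is 1:2, so n(C) = 4.165 × 2/1 = 8.330 mol.
Mass of C = 8.330 mol × 12.01 g/mol = 100.0 g.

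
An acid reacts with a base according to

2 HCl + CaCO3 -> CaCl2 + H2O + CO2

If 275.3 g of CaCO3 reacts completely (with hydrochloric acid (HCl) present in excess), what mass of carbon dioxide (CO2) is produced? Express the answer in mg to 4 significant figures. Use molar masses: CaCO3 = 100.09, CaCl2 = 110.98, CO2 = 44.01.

n(CaCO3) = 275.30 g / 100.09 g/mol = 2.7505 mol.
From the equation the CaCO3:CO2 mole ratio is 1:1, so n(CO2) = 2.7505 × 1/1 = 2.7505 mol.
Mass of CO2 = 2.7505 mol × 44.01 g/mol = 121.05 g.
Converting to mg: 121.05 g = 121100 mg.

121100 mg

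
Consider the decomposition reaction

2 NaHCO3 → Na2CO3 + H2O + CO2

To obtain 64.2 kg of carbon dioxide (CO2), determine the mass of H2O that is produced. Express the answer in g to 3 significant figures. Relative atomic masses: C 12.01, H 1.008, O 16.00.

M(CO2) = 12.01 + 2(16.00) = 44.01 g/mol.
M(H2O) = 2(1.008) + 16.00 = 18.016 g/mol.
Convert: 64.2 kg = 64200 g.
n(CO2) = 64200 g / 44.01 g/mol = 1459 mol.
From the equation the CO2:H2O mole ratio is 1:1, so n(H2O) = 1459 × 1/1 = 1459 mol.
Mass of H2O = 1459 mol × 18.016 g/mol = 26280 g.

26300 g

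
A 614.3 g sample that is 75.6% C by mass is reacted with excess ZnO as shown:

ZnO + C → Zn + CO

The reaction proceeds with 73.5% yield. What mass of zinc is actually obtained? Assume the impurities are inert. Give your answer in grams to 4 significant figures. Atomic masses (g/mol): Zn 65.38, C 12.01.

Pure C available = 614.3 g × 0.756 = 464.41 g.
M(C) = 12.01 g/mol.
M(Zn) = 65.38 g/mol.
n(C) = 464.41 g / 12.01 g/mol = 38.669 mol.
From the equation the C:Zn mole ratio is 1:1, so n(Zn) = 38.669 × 1/1 = 38.669 mol.
Mass of Zn = 38.669 mol × 65.38 g/mol = 2528.2 g.
Actual mass collected = 2528.2 g × 0.735 = 1858.2 g.

1858 g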